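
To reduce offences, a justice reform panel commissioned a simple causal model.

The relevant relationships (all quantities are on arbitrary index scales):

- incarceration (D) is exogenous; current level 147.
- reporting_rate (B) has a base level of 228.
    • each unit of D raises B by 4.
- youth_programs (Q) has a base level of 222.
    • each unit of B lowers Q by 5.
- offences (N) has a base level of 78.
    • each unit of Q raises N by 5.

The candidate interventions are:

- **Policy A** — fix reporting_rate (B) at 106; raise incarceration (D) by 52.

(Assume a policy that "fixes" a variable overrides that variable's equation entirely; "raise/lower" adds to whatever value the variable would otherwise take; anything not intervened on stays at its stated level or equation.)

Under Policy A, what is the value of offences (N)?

-1462

Policy A (B := 106, D + 52):
  D = 147 + 52 = 199
  B = 106
  Q = 222 − 5·106 = -308
  N = 78 + 5·(-308) = -1462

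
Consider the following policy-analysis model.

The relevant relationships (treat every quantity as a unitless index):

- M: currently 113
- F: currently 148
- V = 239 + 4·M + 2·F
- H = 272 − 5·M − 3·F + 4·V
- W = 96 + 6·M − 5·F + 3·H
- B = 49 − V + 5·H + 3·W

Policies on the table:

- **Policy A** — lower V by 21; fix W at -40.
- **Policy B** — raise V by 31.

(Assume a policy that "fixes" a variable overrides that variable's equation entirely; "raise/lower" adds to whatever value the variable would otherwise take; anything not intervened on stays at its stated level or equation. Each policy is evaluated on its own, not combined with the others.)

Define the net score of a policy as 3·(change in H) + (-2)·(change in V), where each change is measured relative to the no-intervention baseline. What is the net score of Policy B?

Baseline:
  M = 113
  F = 148
  V = 239 + 4·113 + 2·148 = 987
  H = 272 − 5·113 − 3·148 + 4·987 = 3211
Policy B (V + 31):
  M = 113
  F = 148
  V = 239 + 4·113 + 2·148 (+31 from intervention) = 1018
  H = 272 − 5·113 − 3·148 + 4·1018 = 3335
ΔH = 3335 − 3211 = 124; ΔV = 1018 − 987 = 31
Score = 3·124 + (-2)·31 = 310

310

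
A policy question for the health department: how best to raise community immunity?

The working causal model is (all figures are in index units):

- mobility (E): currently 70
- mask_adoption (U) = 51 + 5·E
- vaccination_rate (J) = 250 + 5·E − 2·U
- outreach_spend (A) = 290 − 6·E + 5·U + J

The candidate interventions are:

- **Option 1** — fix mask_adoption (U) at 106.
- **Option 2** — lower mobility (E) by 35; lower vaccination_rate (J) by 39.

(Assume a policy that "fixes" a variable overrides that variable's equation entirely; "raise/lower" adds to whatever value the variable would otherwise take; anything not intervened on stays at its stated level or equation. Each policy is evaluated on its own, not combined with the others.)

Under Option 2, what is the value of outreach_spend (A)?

Option 2 (E − 35, J − 39):
  E = 70 − 35 = 35
  U = 51 + 5·35 = 226
  J = 250 + 5·35 − 2·226 (−39 from intervention) = -66
  A = 290 − 6·35 + 5·226 + (-66) = 1144

1144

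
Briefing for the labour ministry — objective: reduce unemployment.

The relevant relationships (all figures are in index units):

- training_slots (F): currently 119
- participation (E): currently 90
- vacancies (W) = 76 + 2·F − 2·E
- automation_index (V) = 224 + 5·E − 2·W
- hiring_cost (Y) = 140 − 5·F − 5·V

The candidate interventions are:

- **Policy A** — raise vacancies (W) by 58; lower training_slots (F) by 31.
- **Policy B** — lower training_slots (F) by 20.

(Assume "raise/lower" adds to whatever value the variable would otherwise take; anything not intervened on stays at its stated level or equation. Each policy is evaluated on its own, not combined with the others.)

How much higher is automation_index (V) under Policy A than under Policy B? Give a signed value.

-72

Policy A (W + 58, F − 31):
  F = 119 − 31 = 88
  E = 90
  W = 76 + 2·88 − 2·90 (+58 from intervention) = 130
  V = 224 + 5·90 − 2·130 = 414
Policy B (F − 20):
  F = 119 − 20 = 99
  E = 90
  W = 76 + 2·99 − 2·90 = 94
  V = 224 + 5·90 − 2·94 = 486
V: 414 − 486 = -72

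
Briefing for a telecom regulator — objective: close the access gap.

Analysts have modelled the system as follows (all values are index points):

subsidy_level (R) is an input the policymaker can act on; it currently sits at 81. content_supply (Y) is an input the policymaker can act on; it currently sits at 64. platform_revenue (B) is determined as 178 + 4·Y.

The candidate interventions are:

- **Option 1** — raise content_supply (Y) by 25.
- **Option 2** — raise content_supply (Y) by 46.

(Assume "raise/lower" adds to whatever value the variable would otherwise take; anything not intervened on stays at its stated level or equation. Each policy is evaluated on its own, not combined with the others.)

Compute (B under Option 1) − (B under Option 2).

-84

Option 1 (Y + 25):
  Y = 64 + 25 = 89
  B = 178 + 4·89 = 534
Option 2 (Y + 46):
  Y = 64 + 46 = 110
  B = 178 + 4·110 = 618
B: 534 − 618 = -84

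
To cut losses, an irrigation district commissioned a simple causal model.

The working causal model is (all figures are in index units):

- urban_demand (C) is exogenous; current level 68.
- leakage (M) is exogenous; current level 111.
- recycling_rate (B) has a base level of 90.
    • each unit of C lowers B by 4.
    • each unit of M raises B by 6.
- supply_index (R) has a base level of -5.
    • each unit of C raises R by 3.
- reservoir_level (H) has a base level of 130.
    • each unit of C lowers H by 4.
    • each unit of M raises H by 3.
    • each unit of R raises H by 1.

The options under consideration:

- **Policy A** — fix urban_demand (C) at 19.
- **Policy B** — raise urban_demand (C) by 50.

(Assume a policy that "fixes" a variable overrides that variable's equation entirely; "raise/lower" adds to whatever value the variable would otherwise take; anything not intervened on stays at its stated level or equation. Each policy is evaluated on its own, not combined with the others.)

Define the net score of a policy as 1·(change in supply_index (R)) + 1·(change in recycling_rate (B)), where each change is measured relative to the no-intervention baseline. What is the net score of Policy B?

-50

Baseline:
  C = 68
  M = 111
  B = 90 − 4·68 + 6·111 = 484
  R = -5 + 3·68 = 199
Policy B (C + 50):
  C = 68 + 50 = 118
  M = 111
  B = 90 − 4·118 + 6·111 = 284
  R = -5 + 3·118 = 349
ΔR = 349 − 199 = 150; ΔB = 284 − 484 = -200
Score = 1·150 + 1·(-200) = -50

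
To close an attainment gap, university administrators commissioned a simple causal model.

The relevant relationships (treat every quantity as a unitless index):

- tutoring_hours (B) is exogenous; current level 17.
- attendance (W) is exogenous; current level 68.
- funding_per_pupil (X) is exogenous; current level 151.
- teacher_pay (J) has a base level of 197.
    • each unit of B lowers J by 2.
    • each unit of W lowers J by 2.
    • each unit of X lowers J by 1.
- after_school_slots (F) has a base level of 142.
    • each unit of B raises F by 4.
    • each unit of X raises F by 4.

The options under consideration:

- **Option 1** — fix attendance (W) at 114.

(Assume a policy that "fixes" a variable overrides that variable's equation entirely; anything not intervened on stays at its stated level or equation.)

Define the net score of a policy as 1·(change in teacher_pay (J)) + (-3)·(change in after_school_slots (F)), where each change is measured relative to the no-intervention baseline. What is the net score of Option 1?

-92

Baseline:
  B = 17
  W = 68
  X = 151
  J = 197 − 2·17 − 2·68 − 151 = -124
  F = 142 + 4·17 + 4·151 = 814
Option 1 (W := 114):
  B = 17
  W = 114
  X = 151
  J = 197 − 2·17 − 2·114 − 151 = -216
  F = 142 + 4·17 + 4·151 = 814
ΔJ = -216 − (-124) = -92; ΔF = 814 − 814 = 0
Score = 1·(-92) + (-3)·0 = -92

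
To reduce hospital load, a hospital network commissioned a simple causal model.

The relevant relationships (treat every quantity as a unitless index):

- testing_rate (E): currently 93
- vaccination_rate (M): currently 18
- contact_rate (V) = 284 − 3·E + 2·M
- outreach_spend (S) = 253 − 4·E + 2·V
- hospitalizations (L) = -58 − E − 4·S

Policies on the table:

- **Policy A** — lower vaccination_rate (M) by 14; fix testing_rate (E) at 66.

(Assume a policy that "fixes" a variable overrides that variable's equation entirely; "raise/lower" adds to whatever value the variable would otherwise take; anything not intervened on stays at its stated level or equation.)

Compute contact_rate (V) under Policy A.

94

Policy A (M − 14, E := 66):
  E = 66
  M = 18 − 14 = 4
  V = 284 − 3·66 + 2·4 = 94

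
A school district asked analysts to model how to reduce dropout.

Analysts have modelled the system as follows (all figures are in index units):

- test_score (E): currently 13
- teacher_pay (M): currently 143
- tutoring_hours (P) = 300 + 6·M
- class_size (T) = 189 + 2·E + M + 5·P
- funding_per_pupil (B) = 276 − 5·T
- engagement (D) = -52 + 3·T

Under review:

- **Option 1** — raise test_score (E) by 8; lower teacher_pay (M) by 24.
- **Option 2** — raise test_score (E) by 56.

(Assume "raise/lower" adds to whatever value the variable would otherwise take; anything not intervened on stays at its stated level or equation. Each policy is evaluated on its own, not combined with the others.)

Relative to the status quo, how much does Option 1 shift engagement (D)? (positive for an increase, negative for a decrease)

-2184

Baseline:
  E = 13
  M = 143
  P = 300 + 6·143 = 1158
  T = 189 + 2·13 + 143 + 5·1158 = 6148
  D = -52 + 3·6148 = 18392
Option 1 (E + 8, M − 24):
  E = 13 + 8 = 21
  M = 143 − 24 = 119
  P = 300 + 6·119 = 1014
  T = 189 + 2·21 + 119 + 5·1014 = 5420
  D = -52 + 3·5420 = 16208
Change in D: 16208 − 18392 = -2184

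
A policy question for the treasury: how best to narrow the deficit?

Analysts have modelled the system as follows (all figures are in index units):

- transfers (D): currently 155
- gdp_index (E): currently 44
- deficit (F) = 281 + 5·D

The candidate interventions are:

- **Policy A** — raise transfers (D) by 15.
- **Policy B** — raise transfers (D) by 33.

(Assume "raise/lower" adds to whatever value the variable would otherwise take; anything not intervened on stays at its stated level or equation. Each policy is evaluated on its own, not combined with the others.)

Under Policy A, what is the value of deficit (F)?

Policy A (D + 15):
  D = 155 + 15 = 170
  F = 281 + 5·170 = 1131

1131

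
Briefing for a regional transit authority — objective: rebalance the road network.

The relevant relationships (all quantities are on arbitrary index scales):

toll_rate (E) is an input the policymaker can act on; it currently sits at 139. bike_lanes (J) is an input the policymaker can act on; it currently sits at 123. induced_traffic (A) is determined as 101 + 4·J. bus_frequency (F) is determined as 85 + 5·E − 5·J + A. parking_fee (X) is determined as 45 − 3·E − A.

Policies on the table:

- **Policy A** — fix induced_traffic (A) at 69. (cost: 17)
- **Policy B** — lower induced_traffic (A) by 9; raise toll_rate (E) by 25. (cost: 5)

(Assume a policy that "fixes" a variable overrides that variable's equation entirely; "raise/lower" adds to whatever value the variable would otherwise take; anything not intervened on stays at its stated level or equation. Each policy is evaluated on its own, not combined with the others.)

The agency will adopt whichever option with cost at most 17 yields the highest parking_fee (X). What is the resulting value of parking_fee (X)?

-441

Policy A (A := 69):
  E = 139
  J = 123
  A = 69
  X = 45 − 3·139 − 69 = -441
Policy B (A − 9, E + 25):
  E = 139 + 25 = 164
  J = 123
  A = 101 + 4·123 (−9 from intervention) = 584
  X = 45 − 3·164 − 584 = -1031
Comparing — Policy A: X=-441, Policy B: X=-1031. Highest is -441 (Policy A).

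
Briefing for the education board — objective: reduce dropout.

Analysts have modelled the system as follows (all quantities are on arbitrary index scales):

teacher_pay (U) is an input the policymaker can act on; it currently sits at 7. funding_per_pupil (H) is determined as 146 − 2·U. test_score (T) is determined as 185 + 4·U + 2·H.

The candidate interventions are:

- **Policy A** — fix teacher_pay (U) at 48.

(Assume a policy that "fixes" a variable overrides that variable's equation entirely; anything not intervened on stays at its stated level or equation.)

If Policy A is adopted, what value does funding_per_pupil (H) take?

50

Policy A (U := 48):
  U = 48
  H = 146 − 2·48 = 50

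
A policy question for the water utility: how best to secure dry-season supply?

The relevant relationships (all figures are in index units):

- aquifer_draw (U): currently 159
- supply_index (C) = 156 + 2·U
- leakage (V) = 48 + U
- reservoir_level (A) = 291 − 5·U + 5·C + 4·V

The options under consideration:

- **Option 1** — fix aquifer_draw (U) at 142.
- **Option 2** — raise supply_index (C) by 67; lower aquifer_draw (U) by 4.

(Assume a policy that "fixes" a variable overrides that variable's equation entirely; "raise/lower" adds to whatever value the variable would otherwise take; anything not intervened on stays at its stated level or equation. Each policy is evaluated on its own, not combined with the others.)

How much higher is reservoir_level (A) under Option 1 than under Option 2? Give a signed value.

-452

Option 1 (U := 142):
  U = 142
  C = 156 + 2·142 = 440
  V = 48 + 142 = 190
  A = 291 − 5·142 + 5·440 + 4·190 = 2541
Option 2 (C + 67, U − 4):
  U = 159 − 4 = 155
  C = 156 + 2·155 (+67 from intervention) = 533
  V = 48 + 155 = 203
  A = 291 − 5·155 + 5·533 + 4·203 = 2993
A: 2541 − 2993 = -452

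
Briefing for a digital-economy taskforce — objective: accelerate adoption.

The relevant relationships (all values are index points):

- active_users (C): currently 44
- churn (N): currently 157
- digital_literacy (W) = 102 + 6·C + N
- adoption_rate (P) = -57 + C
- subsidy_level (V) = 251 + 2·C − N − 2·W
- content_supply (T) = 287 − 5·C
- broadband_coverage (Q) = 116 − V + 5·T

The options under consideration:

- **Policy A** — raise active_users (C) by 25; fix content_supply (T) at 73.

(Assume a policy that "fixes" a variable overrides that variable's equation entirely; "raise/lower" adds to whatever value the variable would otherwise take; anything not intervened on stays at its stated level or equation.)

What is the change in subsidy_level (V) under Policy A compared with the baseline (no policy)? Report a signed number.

-250

Baseline:
  C = 44
  N = 157
  W = 102 + 6·44 + 157 = 523
  V = 251 + 2·44 − 157 − 2·523 = -864
Policy A (C + 25, T := 73):
  C = 44 + 25 = 69
  N = 157
  W = 102 + 6·69 + 157 = 673
  V = 251 + 2·69 − 157 − 2·673 = -1114
Change in V: -1114 − (-864) = -250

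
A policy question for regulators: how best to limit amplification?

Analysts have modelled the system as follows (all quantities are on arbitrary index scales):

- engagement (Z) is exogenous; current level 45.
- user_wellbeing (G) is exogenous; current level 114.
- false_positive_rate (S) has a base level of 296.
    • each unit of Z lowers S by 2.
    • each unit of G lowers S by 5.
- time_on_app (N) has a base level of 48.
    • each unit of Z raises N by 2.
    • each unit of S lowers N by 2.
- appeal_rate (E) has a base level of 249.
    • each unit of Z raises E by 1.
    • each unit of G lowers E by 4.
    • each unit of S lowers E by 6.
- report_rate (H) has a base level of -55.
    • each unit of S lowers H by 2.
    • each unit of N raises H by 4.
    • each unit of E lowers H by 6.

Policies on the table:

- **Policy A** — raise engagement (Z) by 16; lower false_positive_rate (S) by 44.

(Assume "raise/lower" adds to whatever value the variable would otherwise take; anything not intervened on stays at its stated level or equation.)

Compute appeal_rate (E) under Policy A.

Policy A (Z + 16, S − 44):
  Z = 45 + 16 = 61
  G = 114
  S = 296 − 2·61 − 5·114 (−44 from intervention) = -440
  E = 249 + 61 − 4·114 − 6·(-440) = 2494

2494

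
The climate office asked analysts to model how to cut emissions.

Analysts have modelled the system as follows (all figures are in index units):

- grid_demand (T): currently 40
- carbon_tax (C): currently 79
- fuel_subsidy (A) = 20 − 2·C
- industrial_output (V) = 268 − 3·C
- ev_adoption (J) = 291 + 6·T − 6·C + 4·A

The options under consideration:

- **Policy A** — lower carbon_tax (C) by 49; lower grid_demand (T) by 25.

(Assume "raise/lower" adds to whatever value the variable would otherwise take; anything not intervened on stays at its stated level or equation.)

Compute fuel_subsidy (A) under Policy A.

-40

Policy A (C − 49, T − 25):
  C = 79 − 49 = 30
  A = 20 − 2·30 = -40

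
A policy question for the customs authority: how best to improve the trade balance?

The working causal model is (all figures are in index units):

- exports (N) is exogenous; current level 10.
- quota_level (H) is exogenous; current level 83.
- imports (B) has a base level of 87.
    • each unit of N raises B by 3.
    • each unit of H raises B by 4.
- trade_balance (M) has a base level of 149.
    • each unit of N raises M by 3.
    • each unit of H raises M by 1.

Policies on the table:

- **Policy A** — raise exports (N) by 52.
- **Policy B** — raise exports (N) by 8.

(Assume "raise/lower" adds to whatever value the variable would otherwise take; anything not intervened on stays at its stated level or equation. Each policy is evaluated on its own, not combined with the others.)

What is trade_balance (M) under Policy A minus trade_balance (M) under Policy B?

132

Policy A (N + 52):
  N = 10 + 52 = 62
  H = 83
  M = 149 + 3·62 + 83 = 418
Policy B (N + 8):
  N = 10 + 8 = 18
  H = 83
  M = 149 + 3·18 + 83 = 286
M: 418 − 286 = 132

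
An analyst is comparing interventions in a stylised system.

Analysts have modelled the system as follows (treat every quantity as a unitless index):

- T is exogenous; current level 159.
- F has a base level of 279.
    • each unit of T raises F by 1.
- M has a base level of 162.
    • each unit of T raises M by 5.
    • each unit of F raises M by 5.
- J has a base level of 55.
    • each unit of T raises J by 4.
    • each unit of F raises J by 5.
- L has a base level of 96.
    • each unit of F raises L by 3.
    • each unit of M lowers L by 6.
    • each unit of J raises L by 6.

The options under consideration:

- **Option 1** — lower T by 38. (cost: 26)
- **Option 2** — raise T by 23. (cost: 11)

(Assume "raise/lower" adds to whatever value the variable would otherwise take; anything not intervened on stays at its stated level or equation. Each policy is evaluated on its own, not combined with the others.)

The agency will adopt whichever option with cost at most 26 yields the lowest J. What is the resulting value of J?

2539

Option 1 (T − 38):
  T = 159 − 38 = 121
  F = 279 + 121 = 400
  J = 55 + 4·121 + 5·400 = 2539
Option 2 (T + 23):
  T = 159 + 23 = 182
  F = 279 + 182 = 461
  J = 55 + 4·182 + 5·461 = 3088
Comparing — Option 1: J=2539, Option 2: J=3088. Lowest is 2539 (Option 1).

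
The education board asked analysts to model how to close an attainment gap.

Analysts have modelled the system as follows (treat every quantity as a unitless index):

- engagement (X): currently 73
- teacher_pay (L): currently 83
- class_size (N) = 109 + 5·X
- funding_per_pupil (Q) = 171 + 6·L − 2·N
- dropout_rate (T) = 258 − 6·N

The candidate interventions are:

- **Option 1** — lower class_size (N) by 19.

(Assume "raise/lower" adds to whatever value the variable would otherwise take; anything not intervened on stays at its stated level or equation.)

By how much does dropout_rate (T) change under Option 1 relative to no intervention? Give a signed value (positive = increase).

114

Baseline:
  X = 73
  N = 109 + 5·73 = 474
  T = 258 − 6·474 = -2586
Option 1 (N − 19):
  X = 73
  N = 109 + 5·73 (−19 from intervention) = 455
  T = 258 − 6·455 = -2472
Change in T: -2472 − (-2586) = 114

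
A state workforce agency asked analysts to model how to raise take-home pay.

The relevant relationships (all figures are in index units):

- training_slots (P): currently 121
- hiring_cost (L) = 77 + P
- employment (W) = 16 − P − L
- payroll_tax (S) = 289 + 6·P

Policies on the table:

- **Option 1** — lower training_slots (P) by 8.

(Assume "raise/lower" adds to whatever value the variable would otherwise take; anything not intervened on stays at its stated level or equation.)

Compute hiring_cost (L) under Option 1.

190

Option 1 (P − 8):
  P = 121 − 8 = 113
  L = 77 + 113 = 190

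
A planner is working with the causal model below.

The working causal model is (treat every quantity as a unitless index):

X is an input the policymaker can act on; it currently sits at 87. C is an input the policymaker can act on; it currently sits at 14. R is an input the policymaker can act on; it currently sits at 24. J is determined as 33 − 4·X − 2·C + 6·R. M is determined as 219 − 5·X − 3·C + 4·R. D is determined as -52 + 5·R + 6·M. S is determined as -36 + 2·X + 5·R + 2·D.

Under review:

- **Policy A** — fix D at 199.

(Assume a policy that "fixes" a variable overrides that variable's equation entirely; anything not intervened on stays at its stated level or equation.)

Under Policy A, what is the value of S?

656

Policy A (D := 199):
  X = 87
  C = 14
  R = 24
  M = 219 − 5·87 − 3·14 + 4·24 = -162
  D = 199
  S = -36 + 2·87 + 5·24 + 2·199 = 656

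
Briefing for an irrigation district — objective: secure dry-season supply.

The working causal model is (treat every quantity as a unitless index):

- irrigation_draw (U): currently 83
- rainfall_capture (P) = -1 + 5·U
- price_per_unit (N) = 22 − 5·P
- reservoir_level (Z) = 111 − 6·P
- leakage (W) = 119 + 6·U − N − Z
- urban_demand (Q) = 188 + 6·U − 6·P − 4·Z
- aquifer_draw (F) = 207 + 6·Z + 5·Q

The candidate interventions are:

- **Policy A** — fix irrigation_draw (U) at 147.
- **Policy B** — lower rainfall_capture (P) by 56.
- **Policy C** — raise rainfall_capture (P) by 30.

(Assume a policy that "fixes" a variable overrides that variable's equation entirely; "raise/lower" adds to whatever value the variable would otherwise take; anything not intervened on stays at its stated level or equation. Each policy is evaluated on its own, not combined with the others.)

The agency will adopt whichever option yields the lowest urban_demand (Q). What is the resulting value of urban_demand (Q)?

6686

Policy A (U := 147):
  U = 147
  P = -1 + 5·147 = 734
  Z = 111 − 6·734 = -4293
  Q = 188 + 6·147 − 6·734 − 4·(-4293) = 13838
Policy B (P − 56):
  U = 83
  P = -1 + 5·83 (−56 from intervention) = 358
  Z = 111 − 6·358 = -2037
  Q = 188 + 6·83 − 6·358 − 4·(-2037) = 6686
Policy C (P + 30):
  U = 83
  P = -1 + 5·83 (+30 from intervention) = 444
  Z = 111 − 6·444 = -2553
  Q = 188 + 6·83 − 6·444 − 4·(-2553) = 8234
Comparing — Policy A: Q=13838, Policy B: Q=6686, Policy C: Q=8234. Lowest is 6686 (Policy B).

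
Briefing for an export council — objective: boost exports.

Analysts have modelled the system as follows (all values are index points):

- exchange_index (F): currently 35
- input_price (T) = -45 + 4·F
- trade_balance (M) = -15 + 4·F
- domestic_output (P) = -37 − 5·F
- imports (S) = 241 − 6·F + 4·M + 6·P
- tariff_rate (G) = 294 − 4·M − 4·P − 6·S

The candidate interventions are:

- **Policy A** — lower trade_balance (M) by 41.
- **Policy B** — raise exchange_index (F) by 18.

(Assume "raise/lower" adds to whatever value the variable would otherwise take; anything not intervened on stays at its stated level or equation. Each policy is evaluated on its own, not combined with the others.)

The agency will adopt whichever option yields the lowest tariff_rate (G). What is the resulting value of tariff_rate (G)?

Policy A (M − 41):
  F = 35
  M = -15 + 4·35 (−41 from intervention) = 84
  P = -37 − 5·35 = -212
  S = 241 − 6·35 + 4·84 + 6·(-212) = -905
  G = 294 − 4·84 − 4·(-212) − 6·(-905) = 6236
Policy B (F + 18):
  F = 35 + 18 = 53
  M = -15 + 4·53 = 197
  P = -37 − 5·53 = -302
  S = 241 − 6·53 + 4·197 + 6·(-302) = -1101
  G = 294 − 4·197 − 4·(-302) − 6·(-1101) = 7320
Comparing — Policy A: G=6236, Policy B: G=7320. Lowest is 6236 (Policy A).

6236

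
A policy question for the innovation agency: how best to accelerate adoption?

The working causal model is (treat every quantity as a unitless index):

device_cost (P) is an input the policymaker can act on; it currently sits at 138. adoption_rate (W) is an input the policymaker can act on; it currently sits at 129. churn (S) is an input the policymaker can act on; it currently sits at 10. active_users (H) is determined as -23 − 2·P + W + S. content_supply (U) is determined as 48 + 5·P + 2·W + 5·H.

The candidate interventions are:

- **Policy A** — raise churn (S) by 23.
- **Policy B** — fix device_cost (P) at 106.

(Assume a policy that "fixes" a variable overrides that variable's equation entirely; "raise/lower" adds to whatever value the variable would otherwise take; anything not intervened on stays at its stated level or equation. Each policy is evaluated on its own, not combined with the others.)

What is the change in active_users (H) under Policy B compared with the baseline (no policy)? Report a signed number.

64

Baseline:
  P = 138
  W = 129
  S = 10
  H = -23 − 2·138 + 129 + 10 = -160
Policy B (P := 106):
  P = 106
  W = 129
  S = 10
  H = -23 − 2·106 + 129 + 10 = -96
Change in H: -96 − (-160) = 64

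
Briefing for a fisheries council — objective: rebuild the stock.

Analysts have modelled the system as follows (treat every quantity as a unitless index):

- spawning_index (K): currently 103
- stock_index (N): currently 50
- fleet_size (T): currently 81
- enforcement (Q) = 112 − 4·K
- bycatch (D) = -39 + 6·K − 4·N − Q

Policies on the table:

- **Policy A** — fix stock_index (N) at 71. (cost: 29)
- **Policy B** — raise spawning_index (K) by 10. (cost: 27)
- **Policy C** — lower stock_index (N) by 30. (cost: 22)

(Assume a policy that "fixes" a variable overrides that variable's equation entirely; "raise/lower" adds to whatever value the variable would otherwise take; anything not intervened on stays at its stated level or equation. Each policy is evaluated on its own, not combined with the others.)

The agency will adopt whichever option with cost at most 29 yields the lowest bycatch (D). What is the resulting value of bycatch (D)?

595

Policy A (N := 71):
  K = 103
  N = 71
  Q = 112 − 4·103 = -300
  D = -39 + 6·103 − 4·71 − (-300) = 595
Policy B (K + 10):
  K = 103 + 10 = 113
  N = 50
  Q = 112 − 4·113 = -340
  D = -39 + 6·113 − 4·50 − (-340) = 779
Policy C (N − 30):
  K = 103
  N = 50 − 30 = 20
  Q = 112 − 4·103 = -300
  D = -39 + 6·103 − 4·20 − (-300) = 799
Comparing — Policy A: D=595, Policy B: D=779, Policy C: D=799. Lowest is 595 (Policy A).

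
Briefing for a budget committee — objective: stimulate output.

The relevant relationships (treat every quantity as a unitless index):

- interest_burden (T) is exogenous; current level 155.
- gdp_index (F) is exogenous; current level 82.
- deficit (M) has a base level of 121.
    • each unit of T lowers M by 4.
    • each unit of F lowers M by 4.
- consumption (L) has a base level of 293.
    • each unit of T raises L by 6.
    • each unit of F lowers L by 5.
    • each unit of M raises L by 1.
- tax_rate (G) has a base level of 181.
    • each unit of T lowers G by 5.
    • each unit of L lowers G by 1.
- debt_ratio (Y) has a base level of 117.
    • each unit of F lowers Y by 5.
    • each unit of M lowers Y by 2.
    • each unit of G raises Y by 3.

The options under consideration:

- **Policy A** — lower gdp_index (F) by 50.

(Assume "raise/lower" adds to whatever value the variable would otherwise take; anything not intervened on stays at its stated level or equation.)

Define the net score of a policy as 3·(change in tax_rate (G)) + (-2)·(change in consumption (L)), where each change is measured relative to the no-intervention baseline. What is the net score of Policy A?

-2250

Baseline:
  T = 155
  F = 82
  M = 121 − 4·155 − 4·82 = -827
  L = 293 + 6·155 − 5·82 + (-827) = -14
  G = 181 − 5·155 − (-14) = -580
Policy A (F − 50):
  T = 155
  F = 82 − 50 = 32
  M = 121 − 4·155 − 4·32 = -627
  L = 293 + 6·155 − 5·32 + (-627) = 436
  G = 181 − 5·155 − 436 = -1030
ΔG = -1030 − (-580) = -450; ΔL = 436 − (-14) = 450
Score = 3·(-450) + (-2)·450 = -2250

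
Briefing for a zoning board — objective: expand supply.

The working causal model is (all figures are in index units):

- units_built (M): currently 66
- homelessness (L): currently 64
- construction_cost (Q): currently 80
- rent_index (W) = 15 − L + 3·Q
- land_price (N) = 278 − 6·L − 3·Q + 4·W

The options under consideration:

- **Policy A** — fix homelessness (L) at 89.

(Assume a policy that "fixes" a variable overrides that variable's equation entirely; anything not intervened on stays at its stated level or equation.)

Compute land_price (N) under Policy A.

168

Policy A (L := 89):
  L = 89
  Q = 80
  W = 15 − 89 + 3·80 = 166
  N = 278 − 6·89 − 3·80 + 4·166 = 168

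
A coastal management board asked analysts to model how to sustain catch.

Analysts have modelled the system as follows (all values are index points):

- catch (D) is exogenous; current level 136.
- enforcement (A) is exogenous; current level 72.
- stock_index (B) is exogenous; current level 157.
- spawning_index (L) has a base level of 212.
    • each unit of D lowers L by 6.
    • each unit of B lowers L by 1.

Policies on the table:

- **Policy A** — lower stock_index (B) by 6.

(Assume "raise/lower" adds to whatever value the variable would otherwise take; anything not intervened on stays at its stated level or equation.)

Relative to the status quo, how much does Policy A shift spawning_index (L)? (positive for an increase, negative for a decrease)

6

Baseline:
  D = 136
  B = 157
  L = 212 − 6·136 − 157 = -761
Policy A (B − 6):
  D = 136
  B = 157 − 6 = 151
  L = 212 − 6·136 − 151 = -755
Change in L: -755 − (-761) = 6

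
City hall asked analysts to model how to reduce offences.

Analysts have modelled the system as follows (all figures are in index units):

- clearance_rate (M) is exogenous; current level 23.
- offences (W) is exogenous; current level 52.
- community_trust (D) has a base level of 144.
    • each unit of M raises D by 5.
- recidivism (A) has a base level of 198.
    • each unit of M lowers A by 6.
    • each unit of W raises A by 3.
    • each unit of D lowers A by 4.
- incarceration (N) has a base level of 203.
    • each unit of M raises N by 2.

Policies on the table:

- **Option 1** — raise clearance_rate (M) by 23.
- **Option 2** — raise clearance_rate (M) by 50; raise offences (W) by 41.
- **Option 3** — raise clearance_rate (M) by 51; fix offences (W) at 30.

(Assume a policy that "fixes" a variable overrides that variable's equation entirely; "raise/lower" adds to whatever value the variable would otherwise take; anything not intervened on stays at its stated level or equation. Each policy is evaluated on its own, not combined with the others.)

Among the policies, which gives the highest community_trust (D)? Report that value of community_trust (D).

514

Option 1 (M + 23):
  M = 23 + 23 = 46
  D = 144 + 5·46 = 374
Option 2 (M + 50, W + 41):
  M = 23 + 50 = 73
  D = 144 + 5·73 = 509
Option 3 (M + 51, W := 30):
  M = 23 + 51 = 74
  D = 144 + 5·74 = 514
Comparing — Option 1: D=374, Option 2: D=509, Option 3: D=514. Highest is 514 (Option 3).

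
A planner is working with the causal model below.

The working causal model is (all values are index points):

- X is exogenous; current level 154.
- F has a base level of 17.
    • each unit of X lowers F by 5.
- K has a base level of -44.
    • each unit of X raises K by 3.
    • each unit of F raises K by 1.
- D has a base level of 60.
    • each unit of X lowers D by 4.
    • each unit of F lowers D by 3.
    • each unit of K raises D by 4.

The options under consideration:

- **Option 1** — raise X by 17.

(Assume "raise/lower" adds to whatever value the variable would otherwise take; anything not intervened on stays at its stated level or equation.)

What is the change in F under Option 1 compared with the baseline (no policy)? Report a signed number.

Baseline:
  X = 154
  F = 17 − 5·154 = -753
Option 1 (X + 17):
  X = 154 + 17 = 171
  F = 17 − 5·171 = -838
Change in F: -838 − (-753) = -85

-85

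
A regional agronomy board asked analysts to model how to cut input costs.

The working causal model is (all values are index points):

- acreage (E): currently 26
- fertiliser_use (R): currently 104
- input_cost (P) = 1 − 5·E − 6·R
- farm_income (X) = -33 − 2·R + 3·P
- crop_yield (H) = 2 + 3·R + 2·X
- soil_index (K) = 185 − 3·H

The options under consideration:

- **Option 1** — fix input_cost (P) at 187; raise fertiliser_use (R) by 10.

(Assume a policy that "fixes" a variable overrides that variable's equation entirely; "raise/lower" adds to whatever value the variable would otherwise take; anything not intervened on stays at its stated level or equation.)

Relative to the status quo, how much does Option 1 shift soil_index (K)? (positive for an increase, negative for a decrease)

Baseline:
  E = 26
  R = 104
  P = 1 − 5·26 − 6·104 = -753
  X = -33 − 2·104 + 3·(-753) = -2500
  H = 2 + 3·104 + 2·(-2500) = -4686
  K = 185 − 3·(-4686) = 14243
Option 1 (P := 187, R + 10):
  E = 26
  R = 104 + 10 = 114
  P = 187
  X = -33 − 2·114 + 3·187 = 300
  H = 2 + 3·114 + 2·300 = 944
  K = 185 − 3·944 = -2647
Change in K: -2647 − 14243 = -16890

-16890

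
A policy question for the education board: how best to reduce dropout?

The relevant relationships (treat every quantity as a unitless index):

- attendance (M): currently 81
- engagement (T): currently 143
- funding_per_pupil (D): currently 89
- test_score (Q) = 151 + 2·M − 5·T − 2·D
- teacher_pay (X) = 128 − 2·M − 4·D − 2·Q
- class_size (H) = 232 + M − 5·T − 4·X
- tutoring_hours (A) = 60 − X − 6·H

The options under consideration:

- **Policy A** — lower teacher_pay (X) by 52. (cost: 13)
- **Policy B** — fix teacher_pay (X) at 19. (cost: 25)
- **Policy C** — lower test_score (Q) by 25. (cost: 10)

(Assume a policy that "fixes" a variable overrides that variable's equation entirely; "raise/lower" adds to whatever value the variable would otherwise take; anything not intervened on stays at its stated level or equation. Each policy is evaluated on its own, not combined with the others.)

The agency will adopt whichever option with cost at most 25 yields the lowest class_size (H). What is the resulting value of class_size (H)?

-3682

Policy A (X − 52):
  M = 81
  T = 143
  D = 89
  Q = 151 + 2·81 − 5·143 − 2·89 = -580
  X = 128 − 2·81 − 4·89 − 2·(-580) (−52 from intervention) = 718
  H = 232 + 81 − 5·143 − 4·718 = -3274
Policy B (X := 19):
  M = 81
  T = 143
  D = 89
  Q = 151 + 2·81 − 5·143 − 2·89 = -580
  X = 19
  H = 232 + 81 − 5·143 − 4·19 = -478
Policy C (Q − 25):
  M = 81
  T = 143
  D = 89
  Q = 151 + 2·81 − 5·143 − 2·89 (−25 from intervention) = -605
  X = 128 − 2·81 − 4·89 − 2·(-605) = 820
  H = 232 + 81 − 5·143 − 4·820 = -3682
Comparing — Policy A: H=-3274, Policy B: H=-478, Policy C: H=-3682. Lowest is -3682 (Policy C).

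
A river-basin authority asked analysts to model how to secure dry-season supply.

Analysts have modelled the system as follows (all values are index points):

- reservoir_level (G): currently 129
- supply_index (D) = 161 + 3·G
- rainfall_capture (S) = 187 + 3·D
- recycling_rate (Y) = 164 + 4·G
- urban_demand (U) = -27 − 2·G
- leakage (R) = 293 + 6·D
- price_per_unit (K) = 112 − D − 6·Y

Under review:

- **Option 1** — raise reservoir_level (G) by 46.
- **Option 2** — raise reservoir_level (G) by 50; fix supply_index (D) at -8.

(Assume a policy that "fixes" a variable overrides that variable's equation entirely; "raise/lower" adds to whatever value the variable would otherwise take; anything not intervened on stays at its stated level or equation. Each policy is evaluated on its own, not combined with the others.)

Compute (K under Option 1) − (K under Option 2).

-598

Option 1 (G + 46):
  G = 129 + 46 = 175
  D = 161 + 3·175 = 686
  Y = 164 + 4·175 = 864
  K = 112 − 686 − 6·864 = -5758
Option 2 (G + 50, D := -8):
  G = 129 + 50 = 179
  D = -8
  Y = 164 + 4·179 = 880
  K = 112 − (-8) − 6·880 = -5160
K: -5758 − (-5160) = -598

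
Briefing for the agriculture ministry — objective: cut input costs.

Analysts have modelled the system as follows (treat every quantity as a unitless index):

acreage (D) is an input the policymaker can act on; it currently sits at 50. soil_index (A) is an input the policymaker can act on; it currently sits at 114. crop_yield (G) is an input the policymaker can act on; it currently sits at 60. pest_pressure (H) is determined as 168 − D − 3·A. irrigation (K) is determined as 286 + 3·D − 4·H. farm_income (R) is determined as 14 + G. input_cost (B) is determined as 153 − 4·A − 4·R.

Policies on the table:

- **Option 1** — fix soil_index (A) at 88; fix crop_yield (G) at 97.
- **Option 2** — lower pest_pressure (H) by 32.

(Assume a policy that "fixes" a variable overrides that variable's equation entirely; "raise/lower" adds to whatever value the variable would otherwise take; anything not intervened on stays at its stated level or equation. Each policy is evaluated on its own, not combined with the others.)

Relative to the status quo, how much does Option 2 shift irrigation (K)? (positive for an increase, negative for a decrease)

Baseline:
  D = 50
  A = 114
  H = 168 − 50 − 3·114 = -224
  K = 286 + 3·50 − 4·(-224) = 1332
Option 2 (H − 32):
  D = 50
  A = 114
  H = 168 − 50 − 3·114 (−32 from intervention) = -256
  K = 286 + 3·50 − 4·(-256) = 1460
Change in K: 1460 − 1332 = 128

128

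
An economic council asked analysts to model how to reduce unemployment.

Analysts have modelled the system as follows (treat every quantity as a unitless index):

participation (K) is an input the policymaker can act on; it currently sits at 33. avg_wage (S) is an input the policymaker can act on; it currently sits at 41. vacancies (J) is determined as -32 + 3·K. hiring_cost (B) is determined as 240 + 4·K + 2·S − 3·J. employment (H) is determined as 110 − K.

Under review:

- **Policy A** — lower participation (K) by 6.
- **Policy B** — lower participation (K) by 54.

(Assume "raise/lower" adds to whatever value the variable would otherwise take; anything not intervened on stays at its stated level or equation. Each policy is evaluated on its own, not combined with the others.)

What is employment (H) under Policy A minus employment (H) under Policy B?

-48

Policy A (K − 6):
  K = 33 − 6 = 27
  H = 110 − 27 = 83
Policy B (K − 54):
  K = 33 − 54 = -21
  H = 110 − (-21) = 131
H: 83 − 131 = -48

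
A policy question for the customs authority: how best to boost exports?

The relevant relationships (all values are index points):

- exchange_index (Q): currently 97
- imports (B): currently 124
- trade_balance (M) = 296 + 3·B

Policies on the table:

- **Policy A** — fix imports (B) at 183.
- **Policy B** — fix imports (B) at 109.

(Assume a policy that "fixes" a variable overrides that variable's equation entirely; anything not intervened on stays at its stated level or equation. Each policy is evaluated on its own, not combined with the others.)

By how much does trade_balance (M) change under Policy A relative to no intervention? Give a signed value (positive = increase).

Baseline:
  B = 124
  M = 296 + 3·124 = 668
Policy A (B := 183):
  B = 183
  M = 296 + 3·183 = 845
Change in M: 845 − 668 = 177

177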